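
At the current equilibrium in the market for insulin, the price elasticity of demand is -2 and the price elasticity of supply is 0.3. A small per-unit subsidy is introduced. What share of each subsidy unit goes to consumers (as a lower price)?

Consumer share = 3/23

For a small subsidy around the equilibrium, the benefit split depends on the relative slopes, which at a point are proportional to the elasticities.
Buyer share = εs/(εs + |εd|) = 0.3/(0.3 + 2) = 3/23; seller share = |εd|/(εs + |εd|) = 20/23.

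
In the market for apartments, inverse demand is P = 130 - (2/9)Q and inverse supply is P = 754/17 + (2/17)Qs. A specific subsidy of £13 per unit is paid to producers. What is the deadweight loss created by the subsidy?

Pre-subsidy: 130 - (2/9)Q = 754/17 + (2/17)Q gives Q* = 252 and P* = 74.
With the subsidy, sellers receive Ps = Pb + 13 for each unit, where Pb is the price buyers pay.
On the curves, Pb = 130 - (2/9)Q and Ps = 754/17 + (2/17)Q; the wedge Ps − Pb = 13 gives 754/17 + (2/17)Q − (130 - (2/9)Q) = 13, so Q' = 290.25.
Then Pb = 130 − (2/9)·290.25 = 65.5 and Ps = 754/17 + (2/17)·290.25 = 78.5.
The subsidy expands output by 290.25 − 252 = 38.25 past the efficient level; on those units the gap between marginal cost and willingness to pay runs from 0 up to 13.
DWL = ½ × 13 × 38.25 = 248.625.

Deadweight loss = £248.625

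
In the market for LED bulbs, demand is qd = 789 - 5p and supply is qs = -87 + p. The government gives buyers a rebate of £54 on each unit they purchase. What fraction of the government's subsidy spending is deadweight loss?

Pre-subsidy: 789 - 5p = -87 + p gives p* = 146, q* = 59.
With the rebate, buyers effectively pay pb = ps − 54, where ps is the price sellers receive.
Demand in terms of ps becomes qd = 789 − 5(ps − 54) = 1059 - 5ps. Setting this equal to supply: 1059 - 5ps = -87 + ps, so ps = 191.
Buyers pay pb = 191 − 54 = 137; q' = -87 + 1·191 = 104.
ΔCS = ½(59 + 104)(146 − 137) = 733.5; ΔPS = ½(59 + 104)(191 − 146) = 3667.5.
Government spending = 54 × 104 = 5616.
DWL = ½ × 54 × (104 − 59) = 1215; fraction = 1215 / 5616 = 45/208.

DWL / government spending = 45/208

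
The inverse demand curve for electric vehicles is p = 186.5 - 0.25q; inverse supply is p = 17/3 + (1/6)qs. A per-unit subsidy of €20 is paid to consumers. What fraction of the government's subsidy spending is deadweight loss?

DWL / government spending = 12/241

Pre-subsidy: 186.5 - 0.25q = 17/3 + (1/6)q gives q* = 434 and p* = 78.
With the rebate, buyers effectively pay pb = ps − 20, where ps is the price sellers receive.
On the curves, pb = 186.5 - 0.25q and ps = 17/3 + (1/6)q; the wedge ps − pb = 20 gives 17/3 + (1/6)q − (186.5 - 0.25q) = 20, so q' = 482.
Then pb = 186.5 − 0.25·482 = 66 and ps = 17/3 + (1/6)·482 = 86.
ΔCS = ½(434 + 482)(78 − 66) = 5496; ΔPS = ½(434 + 482)(86 − 78) = 3664.
Government spending = 20 × 482 = 9640.
DWL = ½ × 20 × (482 − 434) = 480; fraction = 480 / 9640 = 12/241.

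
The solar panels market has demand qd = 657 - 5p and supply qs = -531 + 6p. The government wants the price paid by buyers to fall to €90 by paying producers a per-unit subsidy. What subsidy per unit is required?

At a buyer price of 90, quantity demanded is 657 − 5·90 = 207.
Sellers supply 207 only when they receive ps with -531 + 6·ps = 207, i.e. ps = 123.
s = ps − pb = 123 − 90 = 33.

Required subsidy s = €33 per unit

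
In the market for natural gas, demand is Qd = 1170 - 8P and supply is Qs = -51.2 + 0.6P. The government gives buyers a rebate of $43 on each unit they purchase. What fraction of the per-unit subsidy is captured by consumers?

Pre-subsidy: 1170 - 8P = -51.2 + 0.6P gives P* = 142, Q* = 34.
With the rebate, buyers effectively pay Pb = Ps − 43, where Ps is the price sellers receive.
Demand in terms of Ps becomes Qd = 1170 − 8(Ps − 43) = 1514 - 8Ps. Setting this equal to supply: 1514 - 8Ps = -51.2 + 0.6Ps, so Ps = 182.
Buyers pay Pb = 182 − 43 = 139; Q' = -51.2 + 0.6·182 = 58.
Buyers' price falls by P* − Pb = 142 − 139 = 3; sellers' price rises by Ps − P* = 182 − 142 = 40.
So consumers capture 3/43 = 3/43 of each unit of subsidy.

Consumer share = 3/43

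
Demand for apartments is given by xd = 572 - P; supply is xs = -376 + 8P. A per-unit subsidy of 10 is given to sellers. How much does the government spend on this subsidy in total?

Government cost = 42800/9

Pre-subsidy: 572 - P = -376 + 8P gives P* = 316/3, x* = 1400/3.
With the subsidy, sellers receive Ps = Pb + 10 for each unit, where Pb is the price buyers pay.
Supply in terms of Pb becomes xs = -376 + 8(Pb + 10) = -296 + 8Pb. Setting this equal to demand: 572 - Pb = -296 + 8Pb, so Pb = 868/9.
Sellers receive Ps = 868/9 + 10 = 958/9; x' = 572 − 1·(868/9) = 4280/9.
Government outlay = subsidy × quantity = 10 × 4280/9 = 42800/9.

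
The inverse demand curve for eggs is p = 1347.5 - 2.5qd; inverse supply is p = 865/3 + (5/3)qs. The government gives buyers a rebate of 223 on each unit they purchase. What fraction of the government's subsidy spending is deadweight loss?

DWL / government spending = 669/7693

Pre-subsidy: 1347.5 - 2.5q = 865/3 + (5/3)q gives q* = 254.2 and p* = 712.
With the rebate, buyers effectively pay pb = ps − 223, where ps is the price sellers receive.
On the curves, pb = 1347.5 - 2.5q and ps = 865/3 + (5/3)q; the wedge ps − pb = 223 gives 865/3 + (5/3)q − (1347.5 - 2.5q) = 223, so q' = 307.72.
Then pb = 1347.5 − 2.5·307.72 = 578.2 and ps = 865/3 + (5/3)·307.72 = 801.2.
ΔCS = ½(254.2 + 307.72)(712 − 578.2) = 37592.448; ΔPS = ½(254.2 + 307.72)(801.2 − 712) = 25061.632.
Government spending = 223 × 307.72 = 68621.56.
DWL = ½ × 223 × (307.72 − 254.2) = 5967.48; fraction = 5967.48 / 68621.56 = 669/7693.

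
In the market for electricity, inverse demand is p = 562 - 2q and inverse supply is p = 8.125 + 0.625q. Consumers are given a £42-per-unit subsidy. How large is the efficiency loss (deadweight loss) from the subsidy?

Pre-subsidy: 562 - 2q = 8.125 + 0.625q gives q* = 211 and p* = 140.
With the rebate, buyers effectively pay pb = ps − 42, where ps is the price sellers receive.
On the curves, pb = 562 - 2q and ps = 8.125 + 0.625q; the wedge ps − pb = 42 gives 8.125 + 0.625q − (562 - 2q) = 42, so q' = 227.
Then pb = 562 − 2·227 = 108 and ps = 8.125 + 0.625·227 = 150.
The subsidy expands output by 227 − 211 = 16 past the efficient level; on those units the gap between marginal cost and willingness to pay runs from 0 up to 42.
DWL = ½ × 42 × 16 = 336.

Deadweight loss = £336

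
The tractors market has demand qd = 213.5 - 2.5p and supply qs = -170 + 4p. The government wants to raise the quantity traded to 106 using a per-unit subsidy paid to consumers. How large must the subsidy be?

Required subsidy s = 26 per unit

At q = 106, invert demand for the buyer price: pb = (213.5 − 106)/2.5 = 43; invert supply for the seller price: ps = (106 − (-170))/4 = 69.
The subsidy must fill the gap: s = ps − pb = 69 − 43 = 26.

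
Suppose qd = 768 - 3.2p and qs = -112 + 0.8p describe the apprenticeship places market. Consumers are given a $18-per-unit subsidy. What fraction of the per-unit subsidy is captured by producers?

Producer share = 0.8

Pre-subsidy: 768 - 3.2p = -112 + 0.8p gives p* = 220, q* = 64.
With the rebate, buyers effectively pay pb = ps − 18, where ps is the price sellers receive.
Demand in terms of ps becomes qd = 768 − 3.2(ps − 18) = 825.6 - 3.2ps. Setting this equal to supply: 825.6 - 3.2ps = -112 + 0.8ps, so ps = 234.4.
Buyers pay pb = 234.4 − 18 = 216.4; q' = -112 + 0.8·234.4 = 75.52.
Buyers' price falls by p* − pb = 220 − 216.4 = 3.6; sellers' price rises by ps − p* = 234.4 − 220 = 14.4.
So producers capture 14.4/18 = 0.8 of each unit of subsidy.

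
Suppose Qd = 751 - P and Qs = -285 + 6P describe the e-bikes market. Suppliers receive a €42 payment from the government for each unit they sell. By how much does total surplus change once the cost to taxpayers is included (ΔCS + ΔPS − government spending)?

Pre-subsidy: 751 - P = -285 + 6P gives P* = 148, Q* = 603.
With the subsidy, sellers receive Ps = Pb + 42 for each unit, where Pb is the price buyers pay.
Supply in terms of Pb becomes Qs = -285 + 6(Pb + 42) = -33 + 6Pb. Setting this equal to demand: 751 - Pb = -33 + 6Pb, so Pb = 112.
Sellers receive Ps = 112 + 42 = 154; Q' = 751 − 1·112 = 639.
ΔCS = ½(603 + 639)(148 − 112) = 22356; ΔPS = ½(603 + 639)(154 − 148) = 3726.
Government spending = 42 × 639 = 26838.
Net change = 22356 + 3726 − 26838 = -756. The loss equals the DWL triangle ½·42·36.

Net change in total surplus = -€756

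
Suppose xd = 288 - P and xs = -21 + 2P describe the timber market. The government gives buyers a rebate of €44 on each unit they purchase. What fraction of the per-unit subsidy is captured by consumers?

Pre-subsidy: 288 - P = -21 + 2P gives P* = 103, x* = 185.
With the rebate, buyers effectively pay Pb = Ps − 44, where Ps is the price sellers receive.
Demand in terms of Ps becomes xd = 288 − 1(Ps − 44) = 332 - Ps. Setting this equal to supply: 332 - Ps = -21 + 2Ps, so Ps = 353/3.
Buyers pay Pb = 353/3 − 44 = 221/3; x' = -21 + 2·(353/3) = 643/3.
Buyers' price falls by P* − Pb = 103 − 221/3 = 88/3; sellers' price rises by Ps − P* = 353/3 − 103 = 44/3.
So consumers capture (88/3)/44 = 2/3 of each unit of subsidy.

Consumer share = 2/3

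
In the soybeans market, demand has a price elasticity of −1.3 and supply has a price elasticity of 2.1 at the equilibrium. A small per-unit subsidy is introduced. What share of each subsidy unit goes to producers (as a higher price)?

For a small subsidy around the equilibrium, the benefit split depends on the relative slopes, which at a point are proportional to the elasticities.
Buyer share = εs/(εs + |εd|) = 2.1/(2.1 + 1.3) = 21/34; seller share = |εd|/(εs + |εd|) = 13/34.
So producers capture 13/34 of the subsidy.

Producer share = 13/34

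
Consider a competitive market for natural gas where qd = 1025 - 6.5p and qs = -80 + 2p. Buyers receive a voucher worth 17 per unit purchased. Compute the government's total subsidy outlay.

Government cost = 3502

Pre-subsidy: 1025 - 6.5p = -80 + 2p gives p* = 130, q* = 180.
With the rebate, buyers effectively pay pb = ps − 17, where ps is the price sellers receive.
Demand in terms of ps becomes qd = 1025 − 6.5(ps − 17) = 1135.5 - 6.5ps. Setting this equal to supply: 1135.5 - 6.5ps = -80 + 2ps, so ps = 143.
Buyers pay pb = 143 − 17 = 126; q' = -80 + 2·143 = 206.
Government outlay = subsidy × quantity = 17 × 206 = 3502.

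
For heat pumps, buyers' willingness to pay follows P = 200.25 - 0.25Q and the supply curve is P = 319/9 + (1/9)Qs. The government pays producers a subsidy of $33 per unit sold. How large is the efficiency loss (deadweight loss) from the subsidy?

Pre-subsidy: 200.25 - 0.25Q = 319/9 + (1/9)Q gives Q* = 5933/13 and P* = 1120/13.
With the subsidy, sellers receive Ps = Pb + 33 for each unit, where Pb is the price buyers pay.
On the curves, Pb = 200.25 - 0.25Q and Ps = 319/9 + (1/9)Q; the wedge Ps − Pb = 33 gives 319/9 + (1/9)Q − (200.25 - 0.25Q) = 33, so Q' = 7121/13.
Then Pb = 200.25 − 0.25·(7121/13) = 823/13 and Ps = 319/9 + (1/9)·(7121/13) = 1252/13.
The subsidy expands output by 7121/13 − 5933/13 = 1188/13 past the efficient level; on those units the gap between marginal cost and willingness to pay runs from 0 up to 33.
DWL = ½ × 33 × 1188/13 = 19602/13.

Deadweight loss = 19602/13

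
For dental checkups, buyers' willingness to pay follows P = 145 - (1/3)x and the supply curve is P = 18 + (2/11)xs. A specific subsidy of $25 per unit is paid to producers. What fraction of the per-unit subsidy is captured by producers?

Producer share = 6/17

Pre-subsidy: 145 - (1/3)x = 18 + (2/11)x gives x* = 4191/17 and P* = 1068/17.
With the subsidy, sellers receive Ps = Pb + 25 for each unit, where Pb is the price buyers pay.
On the curves, Pb = 145 - (1/3)x and Ps = 18 + (2/11)x; the wedge Ps − Pb = 25 gives 18 + (2/11)x − (145 - (1/3)x) = 25, so x' = 5016/17.
Then Pb = 145 − (1/3)·(5016/17) = 793/17 and Ps = 18 + (2/11)·(5016/17) = 1218/17.
Buyers' price falls by P* − Pb = 1068/17 − 793/17 = 275/17; sellers' price rises by Ps − P* = 1218/17 − 1068/17 = 150/17.
So producers capture (150/17)/25 = 6/17 of each unit of subsidy.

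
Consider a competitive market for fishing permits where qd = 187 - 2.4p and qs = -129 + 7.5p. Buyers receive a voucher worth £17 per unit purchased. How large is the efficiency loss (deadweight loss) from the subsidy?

Pre-subsidy: 187 - 2.4p = -129 + 7.5p gives p* = 3160/99, q* = 3643/33.
With the rebate, buyers effectively pay pb = ps − 17, where ps is the price sellers receive.
Demand in terms of ps becomes qd = 187 − 2.4(ps − 17) = 227.8 - 2.4ps. Setting this equal to supply: 227.8 - 2.4ps = -129 + 7.5ps, so ps = 3568/99.
Buyers pay pb = 3568/99 − 17 = 1885/99; q' = -129 + 7.5·(3568/99) = 4663/33.
The subsidy expands output by 4663/33 − 3643/33 = 340/11 past the efficient level; on those units the gap between marginal cost and willingness to pay runs from 0 up to 17.
DWL = ½ × 17 × 340/11 = 2890/11.

Deadweight loss = 2890/11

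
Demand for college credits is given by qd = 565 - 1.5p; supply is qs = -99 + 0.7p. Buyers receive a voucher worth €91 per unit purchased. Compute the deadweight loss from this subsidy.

Deadweight loss = 173901/88

Pre-subsidy: 565 - 1.5p = -99 + 0.7p gives p* = 3320/11, q* = 1235/11.
With the rebate, buyers effectively pay pb = ps − 91, where ps is the price sellers receive.
Demand in terms of ps becomes qd = 565 − 1.5(ps − 91) = 701.5 - 1.5ps. Setting this equal to supply: 701.5 - 1.5ps = -99 + 0.7ps, so ps = 8005/22.
Buyers pay pb = 8005/22 − 91 = 6003/22; q' = -99 + 0.7·(8005/22) = 6851/44.
The subsidy expands output by 6851/44 − 1235/11 = 1911/44 past the efficient level; on those units the gap between marginal cost and willingness to pay runs from 0 up to 91.
DWL = ½ × 91 × 1911/44 = 173901/88.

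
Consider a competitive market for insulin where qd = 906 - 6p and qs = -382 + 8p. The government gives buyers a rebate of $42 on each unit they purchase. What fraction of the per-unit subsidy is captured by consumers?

Consumer share = 4/7

Pre-subsidy: 906 - 6p = -382 + 8p gives p* = 92, q* = 354.
With the rebate, buyers effectively pay pb = ps − 42, where ps is the price sellers receive.
Demand in terms of ps becomes qd = 906 − 6(ps − 42) = 1158 - 6ps. Setting this equal to supply: 1158 - 6ps = -382 + 8ps, so ps = 110.
Buyers pay pb = 110 − 42 = 68; q' = -382 + 8·110 = 498.
Buyers' price falls by p* − pb = 92 − 68 = 24; sellers' price rises by ps − p* = 110 − 92 = 18.
So consumers capture 24/42 = 4/7 of each unit of subsidy.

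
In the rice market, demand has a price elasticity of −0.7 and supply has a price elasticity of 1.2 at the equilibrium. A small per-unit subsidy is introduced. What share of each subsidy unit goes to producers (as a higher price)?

For a small subsidy around the equilibrium, the benefit split depends on the relative slopes, which at a point are proportional to the elasticities.
Buyer share = εs/(εs + |εd|) = 1.2/(1.2 + 0.7) = 12/19; seller share = |εd|/(εs + |εd|) = 7/19.
So producers capture 7/19 of the subsidy.

Producer share = 7/19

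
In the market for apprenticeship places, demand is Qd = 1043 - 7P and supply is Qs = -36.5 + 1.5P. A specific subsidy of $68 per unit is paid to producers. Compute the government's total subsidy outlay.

Pre-subsidy: 1043 - 7P = -36.5 + 1.5P gives P* = 127, Q* = 154.
With the subsidy, sellers receive Ps = Pb + 68 for each unit, where Pb is the price buyers pay.
Supply in terms of Pb becomes Qs = -36.5 + 1.5(Pb + 68) = 65.5 + 1.5Pb. Setting this equal to demand: 1043 - 7Pb = 65.5 + 1.5Pb, so Pb = 115.
Sellers receive Ps = 115 + 68 = 183; Q' = 1043 − 7·115 = 238.
Government outlay = subsidy × quantity = 68 × 238 = 16184.

Government cost = $16184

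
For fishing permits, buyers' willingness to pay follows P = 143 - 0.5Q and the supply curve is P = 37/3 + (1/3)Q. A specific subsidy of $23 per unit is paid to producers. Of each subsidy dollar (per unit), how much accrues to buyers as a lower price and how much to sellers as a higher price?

Buyers gain $13.8 per unit; sellers gain $9.2 per unit

Pre-subsidy: 143 - 0.5Q = 37/3 + (1/3)Q gives Q* = 156.8 and P* = 64.6.
With the subsidy, sellers receive Ps = Pb + 23 for each unit, where Pb is the price buyers pay.
On the curves, Pb = 143 - 0.5Q and Ps = 37/3 + (1/3)Q; the wedge Ps − Pb = 23 gives 37/3 + (1/3)Q − (143 - 0.5Q) = 23, so Q' = 184.4.
Then Pb = 143 − 0.5·184.4 = 50.8 and Ps = 37/3 + (1/3)·184.4 = 73.8.
Buyers' price falls by P* − Pb = 64.6 − 50.8 = 13.8; sellers' price rises by Ps − P* = 73.8 − 64.6 = 9.2.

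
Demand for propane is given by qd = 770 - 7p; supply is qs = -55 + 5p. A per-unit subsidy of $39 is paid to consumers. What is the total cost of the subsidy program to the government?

Government cost = $15697.5

Pre-subsidy: 770 - 7p = -55 + 5p gives p* = 68.75, q* = 288.75.
With the rebate, buyers effectively pay pb = ps − 39, where ps is the price sellers receive.
Demand in terms of ps becomes qd = 770 − 7(ps − 39) = 1043 - 7ps. Setting this equal to supply: 1043 - 7ps = -55 + 5ps, so ps = 91.5.
Buyers pay pb = 91.5 − 39 = 52.5; q' = -55 + 5·91.5 = 402.5.
Government outlay = subsidy × quantity = 39 × 402.5 = 15697.5.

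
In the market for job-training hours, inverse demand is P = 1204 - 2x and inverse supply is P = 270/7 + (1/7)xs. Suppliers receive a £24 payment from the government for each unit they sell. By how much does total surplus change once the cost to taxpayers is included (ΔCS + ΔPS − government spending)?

Pre-subsidy: 1204 - 2x = 270/7 + (1/7)x gives x* = 8158/15 and P* = 1744/15.
With the subsidy, sellers receive Ps = Pb + 24 for each unit, where Pb is the price buyers pay.
On the curves, Pb = 1204 - 2x and Ps = 270/7 + (1/7)x; the wedge Ps − Pb = 24 gives 270/7 + (1/7)x − (1204 - 2x) = 24, so x' = 8326/15.
Then Pb = 1204 − 2·(8326/15) = 1408/15 and Ps = 270/7 + (1/7)·(8326/15) = 1768/15.
ΔCS = ½(8158/15 + 8326/15)(1744/15 − 1408/15) = 923104/75; ΔPS = ½(8158/15 + 8326/15)(1768/15 − 1744/15) = 65936/75.
Government spending = 24 × 8326/15 = 13321.6.
Net change = 923104/75 + 65936/75 − 13321.6 = -134.4. The loss equals the DWL triangle ½·24·11.2.

Net change in total surplus = -£134.4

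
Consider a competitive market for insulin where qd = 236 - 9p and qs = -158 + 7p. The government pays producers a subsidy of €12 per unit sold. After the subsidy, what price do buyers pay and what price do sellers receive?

Pre-subsidy: 236 - 9p = -158 + 7p gives p* = 24.625, q* = 14.375.
With the subsidy, sellers receive ps = pb + 12 for each unit, where pb is the price buyers pay.
Supply in terms of pb becomes qs = -158 + 7(pb + 12) = -74 + 7pb. Setting this equal to demand: 236 - 9pb = -74 + 7pb, so pb = 19.375.
Sellers receive ps = 19.375 + 12 = 31.375; q' = 236 − 9·19.375 = 61.625.

Buyers pay €19.375; sellers receive €31.375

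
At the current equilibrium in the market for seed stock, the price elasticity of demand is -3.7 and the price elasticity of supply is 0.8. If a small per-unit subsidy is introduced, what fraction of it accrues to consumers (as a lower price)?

Consumer share = 8/45

For a small subsidy around the equilibrium, the benefit split depends on the relative slopes, which at a point are proportional to the elasticities.
Buyer share = εs/(εs + |εd|) = 0.8/(0.8 + 3.7) = 8/45; seller share = |εd|/(εs + |εd|) = 37/45.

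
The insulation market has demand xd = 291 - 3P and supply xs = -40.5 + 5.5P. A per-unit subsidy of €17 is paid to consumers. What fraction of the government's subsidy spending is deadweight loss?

DWL / government spending = 11/138

Pre-subsidy: 291 - 3P = -40.5 + 5.5P gives P* = 39, x* = 174.
With the rebate, buyers effectively pay Pb = Ps − 17, where Ps is the price sellers receive.
Demand in terms of Ps becomes xd = 291 − 3(Ps − 17) = 342 - 3Ps. Setting this equal to supply: 342 - 3Ps = -40.5 + 5.5Ps, so Ps = 45.
Buyers pay Pb = 45 − 17 = 28; x' = -40.5 + 5.5·45 = 207.
ΔCS = ½(174 + 207)(39 − 28) = 2095.5; ΔPS = ½(174 + 207)(45 − 39) = 1143.
Government spending = 17 × 207 = 3519.
DWL = ½ × 17 × (207 − 174) = 280.5; fraction = 280.5 / 3519 = 11/138.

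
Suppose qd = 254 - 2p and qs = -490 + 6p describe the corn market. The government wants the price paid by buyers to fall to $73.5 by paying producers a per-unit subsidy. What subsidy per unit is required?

At a buyer price of 73.5, quantity demanded is 254 − 2·73.5 = 107.
Sellers supply 107 only when they receive ps with -490 + 6·ps = 107, i.e. ps = 99.5.
s = ps − pb = 99.5 − 73.5 = 26.

Required subsidy s = $26 per unit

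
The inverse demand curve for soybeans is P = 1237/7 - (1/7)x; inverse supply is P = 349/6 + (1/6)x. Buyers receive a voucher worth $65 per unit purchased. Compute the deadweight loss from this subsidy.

Pre-subsidy: 1237/7 - (1/7)x = 349/6 + (1/6)x gives x* = 383 and P* = 122.
With the rebate, buyers effectively pay Pb = Ps − 65, where Ps is the price sellers receive.
On the curves, Pb = 1237/7 - (1/7)x and Ps = 349/6 + (1/6)x; the wedge Ps − Pb = 65 gives 349/6 + (1/6)x − (1237/7 - (1/7)x) = 65, so x' = 593.
Then Pb = 1237/7 − (1/7)·593 = 92 and Ps = 349/6 + (1/6)·593 = 157.
The subsidy expands output by 593 − 383 = 210 past the efficient level; on those units the gap between marginal cost and willingness to pay runs from 0 up to 65.
DWL = ½ × 65 × 210 = 6825.

Deadweight loss = $6825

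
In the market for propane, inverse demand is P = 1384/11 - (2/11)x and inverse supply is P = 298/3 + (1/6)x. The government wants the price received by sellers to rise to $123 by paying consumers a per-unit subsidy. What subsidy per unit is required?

At a seller price of 123, quantity supplied is -596 + 6·123 = 142.
Buyers absorb 142 only when they pay Pb = 1384/11 − (2/11)·142 = 100.
s = Ps − Pb = 123 − 100 = 23.

Required subsidy s = $23 per unit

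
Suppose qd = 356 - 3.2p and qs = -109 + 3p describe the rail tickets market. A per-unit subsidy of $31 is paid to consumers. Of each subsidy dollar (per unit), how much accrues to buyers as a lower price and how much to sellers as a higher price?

Buyers gain $15 per unit; sellers gain $16 per unit

Pre-subsidy: 356 - 3.2p = -109 + 3p gives p* = 75, q* = 116.
With the rebate, buyers effectively pay pb = ps − 31, where ps is the price sellers receive.
Demand in terms of ps becomes qd = 356 − 3.2(ps − 31) = 455.2 - 3.2ps. Setting this equal to supply: 455.2 - 3.2ps = -109 + 3ps, so ps = 91.
Buyers pay pb = 91 − 31 = 60; q' = -109 + 3·91 = 164.
Buyers' price falls by p* − pb = 75 − 60 = 15; sellers' price rises by ps − p* = 91 − 75 = 16.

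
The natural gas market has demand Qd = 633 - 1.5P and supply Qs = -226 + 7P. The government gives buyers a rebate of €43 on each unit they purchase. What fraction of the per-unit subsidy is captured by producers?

Producer share = 3/17

Pre-subsidy: 633 - 1.5P = -226 + 7P gives P* = 1718/17, Q* = 8184/17.
With the rebate, buyers effectively pay Pb = Ps − 43, where Ps is the price sellers receive.
Demand in terms of Ps becomes Qd = 633 − 1.5(Ps − 43) = 697.5 - 1.5Ps. Setting this equal to supply: 697.5 - 1.5Ps = -226 + 7Ps, so Ps = 1847/17.
Buyers pay Pb = 1847/17 − 43 = 1116/17; Q' = -226 + 7·(1847/17) = 9087/17.
Buyers' price falls by P* − Pb = 1718/17 − 1116/17 = 602/17; sellers' price rises by Ps − P* = 1847/17 − 1718/17 = 129/17.
So producers capture (129/17)/43 = 3/17 of each unit of subsidy.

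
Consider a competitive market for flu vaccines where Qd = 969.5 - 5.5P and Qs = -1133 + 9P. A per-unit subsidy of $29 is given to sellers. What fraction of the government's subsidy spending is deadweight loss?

Pre-subsidy: 969.5 - 5.5P = -1133 + 9P gives P* = 145, Q* = 172.
With the subsidy, sellers receive Ps = Pb + 29 for each unit, where Pb is the price buyers pay.
Supply in terms of Pb becomes Qs = -1133 + 9(Pb + 29) = -872 + 9Pb. Setting this equal to demand: 969.5 - 5.5Pb = -872 + 9Pb, so Pb = 127.
Sellers receive Ps = 127 + 29 = 156; Q' = 969.5 − 5.5·127 = 271.
ΔCS = ½(172 + 271)(145 − 127) = 3987; ΔPS = ½(172 + 271)(156 − 145) = 2436.5.
Government spending = 29 × 271 = 7859.
DWL = ½ × 29 × (271 − 172) = 1435.5; fraction = 1435.5 / 7859 = 99/542.

DWL / government spending = 99/542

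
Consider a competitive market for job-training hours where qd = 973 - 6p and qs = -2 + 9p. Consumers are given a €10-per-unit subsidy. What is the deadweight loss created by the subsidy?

Deadweight loss = €180

Pre-subsidy: 973 - 6p = -2 + 9p gives p* = 65, q* = 583.
With the rebate, buyers effectively pay pb = ps − 10, where ps is the price sellers receive.
Demand in terms of ps becomes qd = 973 − 6(ps − 10) = 1033 - 6ps. Setting this equal to supply: 1033 - 6ps = -2 + 9ps, so ps = 69.
Buyers pay pb = 69 − 10 = 59; q' = -2 + 9·69 = 619.
The subsidy expands output by 619 − 583 = 36 past the efficient level; on those units the gap between marginal cost and willingness to pay runs from 0 up to 10.
DWL = ½ × 10 × 36 = 180.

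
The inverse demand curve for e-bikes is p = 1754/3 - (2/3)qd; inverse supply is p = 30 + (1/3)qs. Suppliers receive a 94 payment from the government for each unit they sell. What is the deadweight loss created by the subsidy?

Pre-subsidy: 1754/3 - (2/3)q = 30 + (1/3)q gives q* = 1664/3 and p* = 1934/9.
With the subsidy, sellers receive ps = pb + 94 for each unit, where pb is the price buyers pay.
On the curves, pb = 1754/3 - (2/3)q and ps = 30 + (1/3)q; the wedge ps − pb = 94 gives 30 + (1/3)q − (1754/3 - (2/3)q) = 94, so q' = 1946/3.
Then pb = 1754/3 − (2/3)·(1946/3) = 1370/9 and ps = 30 + (1/3)·(1946/3) = 2216/9.
The subsidy expands output by 1946/3 − 1664/3 = 94 past the efficient level; on those units the gap between marginal cost and willingness to pay runs from 0 up to 94.
DWL = ½ × 94 × 94 = 4418.

Deadweight loss = 4418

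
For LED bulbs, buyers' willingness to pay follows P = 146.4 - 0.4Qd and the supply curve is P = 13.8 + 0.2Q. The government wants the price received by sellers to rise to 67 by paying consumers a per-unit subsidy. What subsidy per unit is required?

Required subsidy s = 27 per unit

At a seller price of 67, quantity supplied is -69 + 5·67 = 266.
Buyers absorb 266 only when they pay Pb = 146.4 − 0.4·266 = 40.
s = Ps − Pb = 67 − 40 = 27.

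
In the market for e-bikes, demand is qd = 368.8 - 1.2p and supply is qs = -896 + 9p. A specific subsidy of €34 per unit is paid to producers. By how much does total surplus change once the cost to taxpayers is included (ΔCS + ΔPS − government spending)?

Pre-subsidy: 368.8 - 1.2p = -896 + 9p gives p* = 124, q* = 220.
With the subsidy, sellers receive ps = pb + 34 for each unit, where pb is the price buyers pay.
Supply in terms of pb becomes qs = -896 + 9(pb + 34) = -590 + 9pb. Setting this equal to demand: 368.8 - 1.2pb = -590 + 9pb, so pb = 94.
Sellers receive ps = 94 + 34 = 128; q' = 368.8 − 1.2·94 = 256.
ΔCS = ½(220 + 256)(124 − 94) = 7140; ΔPS = ½(220 + 256)(128 − 124) = 952.
Government spending = 34 × 256 = 8704.
Net change = 7140 + 952 − 8704 = -612. The loss equals the DWL triangle ½·34·36.

Net change in total surplus = -€612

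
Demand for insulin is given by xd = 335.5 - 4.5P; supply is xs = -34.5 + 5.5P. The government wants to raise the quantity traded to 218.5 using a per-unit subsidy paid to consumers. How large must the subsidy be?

Required subsidy s = 20 per unit

At x = 218.5, invert demand for the buyer price: Pb = (335.5 − 218.5)/4.5 = 26; invert supply for the seller price: Ps = (218.5 − (-34.5))/5.5 = 46.
The subsidy must fill the gap: s = Ps − Pb = 46 − 26 = 20.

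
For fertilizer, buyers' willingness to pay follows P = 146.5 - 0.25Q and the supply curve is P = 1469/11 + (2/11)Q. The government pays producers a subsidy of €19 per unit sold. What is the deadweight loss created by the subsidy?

Pre-subsidy: 146.5 - 0.25Q = 1469/11 + (2/11)Q gives Q* = 30 and P* = 139.
With the subsidy, sellers receive Ps = Pb + 19 for each unit, where Pb is the price buyers pay.
On the curves, Pb = 146.5 - 0.25Q and Ps = 1469/11 + (2/11)Q; the wedge Ps − Pb = 19 gives 1469/11 + (2/11)Q − (146.5 - 0.25Q) = 19, so Q' = 74.
Then Pb = 146.5 − 0.25·74 = 128 and Ps = 1469/11 + (2/11)·74 = 147.
The subsidy expands output by 74 − 30 = 44 past the efficient level; on those units the gap between marginal cost and willingness to pay runs from 0 up to 19.
DWL = ½ × 19 × 44 = 418.

Deadweight loss = €418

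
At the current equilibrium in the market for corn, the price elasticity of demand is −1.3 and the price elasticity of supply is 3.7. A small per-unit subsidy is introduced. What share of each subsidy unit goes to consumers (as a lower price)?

For a small subsidy around the equilibrium, the benefit split depends on the relative slopes, which at a point are proportional to the elasticities.
Buyer share = εs/(εs + |εd|) = 3.7/(3.7 + 1.3) = 0.74; seller share = |εd|/(εs + |εd|) = 0.26.

Consumer share = 0.74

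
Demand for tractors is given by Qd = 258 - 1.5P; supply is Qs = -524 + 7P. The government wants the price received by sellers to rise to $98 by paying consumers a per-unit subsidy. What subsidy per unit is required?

Required subsidy s = $34 per unit

At a seller price of 98, quantity supplied is -524 + 7·98 = 162.
Buyers absorb 162 only when they pay Pb with 258 − 1.5·Pb = 162, i.e. Pb = 64.
s = Ps − Pb = 98 − 64 = 34.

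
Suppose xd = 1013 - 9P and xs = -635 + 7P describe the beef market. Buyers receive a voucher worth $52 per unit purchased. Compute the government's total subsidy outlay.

Government cost = $15119

Pre-subsidy: 1013 - 9P = -635 + 7P gives P* = 103, x* = 86.
With the rebate, buyers effectively pay Pb = Ps − 52, where Ps is the price sellers receive.
Demand in terms of Ps becomes xd = 1013 − 9(Ps − 52) = 1481 - 9Ps. Setting this equal to supply: 1481 - 9Ps = -635 + 7Ps, so Ps = 132.25.
Buyers pay Pb = 132.25 − 52 = 80.25; x' = -635 + 7·132.25 = 290.75.
Government outlay = subsidy × quantity = 52 × 290.75 = 15119.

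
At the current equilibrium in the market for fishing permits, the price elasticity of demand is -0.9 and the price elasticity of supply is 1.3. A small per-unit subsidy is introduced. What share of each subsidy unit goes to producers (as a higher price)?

For a small subsidy around the equilibrium, the benefit split depends on the relative slopes, which at a point are proportional to the elasticities.
Buyer share = εs/(εs + |εd|) = 1.3/(1.3 + 0.9) = 13/22; seller share = |εd|/(εs + |εd|) = 9/22.
So producers capture 9/22 of the subsidy.

Producer share = 9/22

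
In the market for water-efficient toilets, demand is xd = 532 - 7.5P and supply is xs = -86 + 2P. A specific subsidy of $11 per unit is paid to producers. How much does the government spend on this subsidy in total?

Pre-subsidy: 532 - 7.5P = -86 + 2P gives P* = 1236/19, x* = 838/19.
With the subsidy, sellers receive Ps = Pb + 11 for each unit, where Pb is the price buyers pay.
Supply in terms of Pb becomes xs = -86 + 2(Pb + 11) = -64 + 2Pb. Setting this equal to demand: 532 - 7.5Pb = -64 + 2Pb, so Pb = 1192/19.
Sellers receive Ps = 1192/19 + 11 = 1401/19; x' = 532 − 7.5·(1192/19) = 1168/19.
Government outlay = subsidy × quantity = 11 × 1168/19 = 12848/19.

Government cost = 12848/19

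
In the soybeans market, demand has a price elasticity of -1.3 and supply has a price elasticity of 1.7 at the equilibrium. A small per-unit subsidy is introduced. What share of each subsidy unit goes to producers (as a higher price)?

Producer share = 13/30

For a small subsidy around the equilibrium, the benefit split depends on the relative slopes, which at a point are proportional to the elasticities.
Buyer share = εs/(εs + |εd|) = 1.7/(1.7 + 1.3) = 17/30; seller share = |εd|/(εs + |εd|) = 13/30.
So producers capture 13/30 of the subsidy.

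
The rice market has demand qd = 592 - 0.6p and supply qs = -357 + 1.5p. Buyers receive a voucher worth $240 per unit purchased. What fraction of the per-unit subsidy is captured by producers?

Pre-subsidy: 592 - 0.6p = -357 + 1.5p gives p* = 9490/21, q* = 2246/7.
With the rebate, buyers effectively pay pb = ps − 240, where ps is the price sellers receive.
Demand in terms of ps becomes qd = 592 − 0.6(ps − 240) = 736 - 0.6ps. Setting this equal to supply: 736 - 0.6ps = -357 + 1.5ps, so ps = 10930/21.
Buyers pay pb = 10930/21 − 240 = 5890/21; q' = -357 + 1.5·(10930/21) = 2966/7.
Buyers' price falls by p* − pb = 9490/21 − 5890/21 = 1200/7; sellers' price rises by ps − p* = 10930/21 − 9490/21 = 480/7.
So producers capture (480/7)/240 = 2/7 of each unit of subsidy.

Producer share = 2/7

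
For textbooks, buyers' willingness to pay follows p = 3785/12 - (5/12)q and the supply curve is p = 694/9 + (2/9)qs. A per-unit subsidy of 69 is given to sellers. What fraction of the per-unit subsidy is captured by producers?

Pre-subsidy: 3785/12 - (5/12)q = 694/9 + (2/9)q gives q* = 373 and p* = 160.
With the subsidy, sellers receive ps = pb + 69 for each unit, where pb is the price buyers pay.
On the curves, pb = 3785/12 - (5/12)q and ps = 694/9 + (2/9)q; the wedge ps − pb = 69 gives 694/9 + (2/9)q − (3785/12 - (5/12)q) = 69, so q' = 481.
Then pb = 3785/12 − (5/12)·481 = 115 and ps = 694/9 + (2/9)·481 = 184.
Buyers' price falls by p* − pb = 160 − 115 = 45; sellers' price rises by ps − p* = 184 − 160 = 24.
So producers capture 24/69 = 8/23 of each unit of subsidy.

Producer share = 8/23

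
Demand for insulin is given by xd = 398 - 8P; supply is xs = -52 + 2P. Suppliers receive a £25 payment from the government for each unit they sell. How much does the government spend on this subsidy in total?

Pre-subsidy: 398 - 8P = -52 + 2P gives P* = 45, x* = 38.
With the subsidy, sellers receive Ps = Pb + 25 for each unit, where Pb is the price buyers pay.
Supply in terms of Pb becomes xs = -52 + 2(Pb + 25) = -2 + 2Pb. Setting this equal to demand: 398 - 8Pb = -2 + 2Pb, so Pb = 40.
Sellers receive Ps = 40 + 25 = 65; x' = 398 − 8·40 = 78.
Government outlay = subsidy × quantity = 25 × 78 = 1950.

Government cost = £1950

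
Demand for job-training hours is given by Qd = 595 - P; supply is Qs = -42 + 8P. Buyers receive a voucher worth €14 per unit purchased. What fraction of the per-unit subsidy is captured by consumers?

Consumer share = 8/9

Pre-subsidy: 595 - P = -42 + 8P gives P* = 637/9, Q* = 4718/9.
With the rebate, buyers effectively pay Pb = Ps − 14, where Ps is the price sellers receive.
Demand in terms of Ps becomes Qd = 595 − 1(Ps − 14) = 609 - Ps. Setting this equal to supply: 609 - Ps = -42 + 8Ps, so Ps = 217/3.
Buyers pay Pb = 217/3 − 14 = 175/3; Q' = -42 + 8·(217/3) = 1610/3.
Buyers' price falls by P* − Pb = 637/9 − 175/3 = 112/9; sellers' price rises by Ps − P* = 217/3 − 637/9 = 14/9.
So consumers capture (112/9)/14 = 8/9 of each unit of subsidy.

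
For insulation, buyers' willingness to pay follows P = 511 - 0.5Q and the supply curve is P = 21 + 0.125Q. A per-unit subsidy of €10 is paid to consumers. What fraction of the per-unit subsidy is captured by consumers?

Pre-subsidy: 511 - 0.5Q = 21 + 0.125Q gives Q* = 784 and P* = 119.
With the rebate, buyers effectively pay Pb = Ps − 10, where Ps is the price sellers receive.
On the curves, Pb = 511 - 0.5Q and Ps = 21 + 0.125Q; the wedge Ps − Pb = 10 gives 21 + 0.125Q − (511 - 0.5Q) = 10, so Q' = 800.
Then Pb = 511 − 0.5·800 = 111 and Ps = 21 + 0.125·800 = 121.
Buyers' price falls by P* − Pb = 119 − 111 = 8; sellers' price rises by Ps − P* = 121 − 119 = 2.
So consumers capture 8/10 = 0.8 of each unit of subsidy.

Consumer share = 0.8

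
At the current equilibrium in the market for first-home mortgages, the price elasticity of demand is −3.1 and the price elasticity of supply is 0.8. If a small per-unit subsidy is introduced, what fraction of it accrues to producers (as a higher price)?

Producer share = 31/39

For a small subsidy around the equilibrium, the benefit split depends on the relative slopes, which at a point are proportional to the elasticities.
Buyer share = εs/(εs + |εd|) = 0.8/(0.8 + 3.1) = 8/39; seller share = |εd|/(εs + |εd|) = 31/39.
So producers capture 31/39 of the subsidy.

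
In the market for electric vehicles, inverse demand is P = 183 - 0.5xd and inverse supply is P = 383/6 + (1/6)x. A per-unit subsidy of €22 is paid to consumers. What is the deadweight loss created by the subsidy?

Deadweight loss = €363

Pre-subsidy: 183 - 0.5x = 383/6 + (1/6)x gives x* = 178.75 and P* = 93.625.
With the rebate, buyers effectively pay Pb = Ps − 22, where Ps is the price sellers receive.
On the curves, Pb = 183 - 0.5x and Ps = 383/6 + (1/6)x; the wedge Ps − Pb = 22 gives 383/6 + (1/6)x − (183 - 0.5x) = 22, so x' = 211.75.
Then Pb = 183 − 0.5·211.75 = 77.125 and Ps = 383/6 + (1/6)·211.75 = 99.125.
The subsidy expands output by 211.75 − 178.75 = 33 past the efficient level; on those units the gap between marginal cost and willingness to pay runs from 0 up to 22.
DWL = ½ × 22 × 33 = 363.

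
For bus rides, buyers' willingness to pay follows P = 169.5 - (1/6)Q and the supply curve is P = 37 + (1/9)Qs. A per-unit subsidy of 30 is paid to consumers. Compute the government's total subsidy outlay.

Pre-subsidy: 169.5 - (1/6)Q = 37 + (1/9)Q gives Q* = 477 and P* = 90.
With the rebate, buyers effectively pay Pb = Ps − 30, where Ps is the price sellers receive.
On the curves, Pb = 169.5 - (1/6)Q and Ps = 37 + (1/9)Q; the wedge Ps − Pb = 30 gives 37 + (1/9)Q − (169.5 - (1/6)Q) = 30, so Q' = 585.
Then Pb = 169.5 − (1/6)·585 = 72 and Ps = 37 + (1/9)·585 = 102.
Government outlay = subsidy × quantity = 30 × 585 = 17550.

Government cost = 17550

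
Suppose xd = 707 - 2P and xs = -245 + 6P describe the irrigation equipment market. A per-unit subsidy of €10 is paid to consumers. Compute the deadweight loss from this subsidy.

Deadweight loss = €75

Pre-subsidy: 707 - 2P = -245 + 6P gives P* = 119, x* = 469.
With the rebate, buyers effectively pay Pb = Ps − 10, where Ps is the price sellers receive.
Demand in terms of Ps becomes xd = 707 − 2(Ps − 10) = 727 - 2Ps. Setting this equal to supply: 727 - 2Ps = -245 + 6Ps, so Ps = 121.5.
Buyers pay Pb = 121.5 − 10 = 111.5; x' = -245 + 6·121.5 = 484.
The subsidy expands output by 484 − 469 = 15 past the efficient level; on those units the gap between marginal cost and willingness to pay runs from 0 up to 10.
DWL = ½ × 10 × 15 = 75.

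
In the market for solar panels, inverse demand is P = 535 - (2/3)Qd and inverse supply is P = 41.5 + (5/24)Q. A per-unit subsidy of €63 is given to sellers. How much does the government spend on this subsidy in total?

Government cost = €40068

Pre-subsidy: 535 - (2/3)Q = 41.5 + (5/24)Q gives Q* = 564 and P* = 159.
With the subsidy, sellers receive Ps = Pb + 63 for each unit, where Pb is the price buyers pay.
On the curves, Pb = 535 - (2/3)Q and Ps = 41.5 + (5/24)Q; the wedge Ps − Pb = 63 gives 41.5 + (5/24)Q − (535 - (2/3)Q) = 63, so Q' = 636.
Then Pb = 535 − (2/3)·636 = 111 and Ps = 41.5 + (5/24)·636 = 174.
Government outlay = subsidy × quantity = 63 × 636 = 40068.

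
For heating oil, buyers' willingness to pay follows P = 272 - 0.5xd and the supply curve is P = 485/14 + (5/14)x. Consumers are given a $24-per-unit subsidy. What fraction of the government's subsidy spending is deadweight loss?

DWL / government spending = 168/3659

Pre-subsidy: 272 - 0.5x = 485/14 + (5/14)x gives x* = 3323/12 and P* = 3205/24.
With the rebate, buyers effectively pay Pb = Ps − 24, where Ps is the price sellers receive.
On the curves, Pb = 272 - 0.5x and Ps = 485/14 + (5/14)x; the wedge Ps − Pb = 24 gives 485/14 + (5/14)x − (272 - 0.5x) = 24, so x' = 3659/12.
Then Pb = 272 − 0.5·(3659/12) = 2869/24 and Ps = 485/14 + (5/14)·(3659/12) = 3445/24.
ΔCS = ½(3323/12 + 3659/12)(3205/24 − 2869/24) = 24437/6; ΔPS = ½(3323/12 + 3659/12)(3445/24 − 3205/24) = 17455/6.
Government spending = 24 × 3659/12 = 7318.
DWL = ½ × 24 × (3659/12 − 3323/12) = 336; fraction = 336 / 7318 = 168/3659.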